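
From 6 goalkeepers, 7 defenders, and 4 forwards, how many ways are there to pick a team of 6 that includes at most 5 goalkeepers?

12375

Split by how many goalkeepers are chosen (0 through 5).
Sum: C(6,0)·C(11,6) + C(6,1)·C(11,5) + C(6,2)·C(11,4) + C(6,3)·C(11,3) + C(6,4)·C(11,2) + C(6,5)·C(11,1) = 462 + 2772 + 4950 + 3300 + 825 + 66 = 12375.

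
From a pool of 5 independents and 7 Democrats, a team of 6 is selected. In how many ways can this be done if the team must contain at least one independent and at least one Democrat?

Unrestricted: C(12,6) = 924 ways to pick any 6 of the 12.
Selections missing a whole group: no independents → C(7,6) = 7; no Democrats → C(5,6) = 0.
Both groups omitted at once is impossible, so 924 − 7 = 917.

917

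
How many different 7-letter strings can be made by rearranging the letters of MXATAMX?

630

MXATAMX has 7 letters with A appearing twice, M appearing twice, and X appearing twice.
The number of distinct arrangements is 7!/(2!·2!·2!) = 5040/8 = 630.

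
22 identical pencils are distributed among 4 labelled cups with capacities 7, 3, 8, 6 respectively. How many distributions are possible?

Without the upper bounds there are C(25,3) = 2300 ways to split 22 among 4 cups.
Subtract solutions that violate a single cap (substitute x_i' = x_i − (cap_i+1)): x_1 ≥ 8 gives C(17,3) = 680; x_2 ≥ 4 gives C(21,3) = 1330; x_3 ≥ 9 gives C(16,3) = 560; x_4 ≥ 7 gives C(18,3) = 816. Together 3386.
Add back pairs where two caps are both exceeded: 286 + 56 + 120 + 220 + 364 + 84 = 1130.
Subtract triples: 4 + 20 + 0 + 10 = 34.
By inclusion–exclusion the count is 2300 − 3386 + 1130 − 34 = 10.

10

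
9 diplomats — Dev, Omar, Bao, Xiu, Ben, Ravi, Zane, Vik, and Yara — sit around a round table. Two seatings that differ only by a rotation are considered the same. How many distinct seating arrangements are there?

40320

Fix one person's seat to break rotational symmetry; the remaining 8 people can be arranged in (8)! = 40320 ways.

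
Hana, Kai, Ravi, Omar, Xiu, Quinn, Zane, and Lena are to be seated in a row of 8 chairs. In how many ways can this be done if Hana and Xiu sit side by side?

Treat {Hana, Xiu} as a single unit. There are 7 units to order, and the pair itself can be ordered 2 ways.
That gives 2 × 7! = 2 × 5040 = 10080.

10080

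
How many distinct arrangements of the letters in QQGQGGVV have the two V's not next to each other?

420

There are 8!/(3!·3!·2!) = 560 arrangements of QQGQGGVV in total.
If the two V's are adjacent, glue them into one block, leaving 7 items to arrange: (7)!/(3!·3!) = 140 ways.
Subtracting, 560 − 140 = 420 arrangements keep the V's apart.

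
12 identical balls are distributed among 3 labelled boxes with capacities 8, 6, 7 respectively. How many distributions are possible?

Ignoring the caps, the number of non-negative solutions to x_1+…+x_3 = 12 is C(14,2) = 91.
Subtract solutions that violate a single cap (substitute x_i' = x_i − (cap_i+1)): x_1 ≥ 9 gives C(5,2) = 10; x_2 ≥ 7 gives C(7,2) = 21; x_3 ≥ 8 gives C(6,2) = 15. Together 46.
No two caps can be exceeded simultaneously, so the pair terms are all 0.
By inclusion–exclusion the count is 91 − 46 + 0 = 45.

45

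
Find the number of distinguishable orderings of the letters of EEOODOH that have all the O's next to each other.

60

Treat the 3 copies of O as a single block. The multiset to arrange is then {OOO, D, E, E, H}, 5 items in all.
That gives (5)!/(2!) = 60 arrangements.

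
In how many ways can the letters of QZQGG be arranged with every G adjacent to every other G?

Treat the 2 copies of G as a single block. The multiset to arrange is then {GG, Q, Q, Z}, 4 items in all.
That gives (4)!/(2!) = 12 arrangements.

12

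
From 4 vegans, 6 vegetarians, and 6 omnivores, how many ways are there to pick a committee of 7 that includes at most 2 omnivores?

Split by how many omnivores are chosen (0 through 2).
Sum: C(6,0)·C(10,7) + C(6,1)·C(10,6) + C(6,2)·C(10,5) = 120 + 1260 + 3780 = 5160.

5160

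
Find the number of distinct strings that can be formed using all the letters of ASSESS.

Letter multiplicities in ASSESS: A×1, E×1, S×4.
So there are 6! / (4!) = 30 distinguishable arrangements.

30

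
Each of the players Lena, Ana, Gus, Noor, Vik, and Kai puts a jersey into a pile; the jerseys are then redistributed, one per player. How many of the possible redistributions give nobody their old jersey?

Let Aᵢ be the assignments in which player i gets their old jersey. We want the size of the complement of A₁∪…∪A_6.
By inclusion–exclusion this is Σ_{j=0}^{6} (−1)^j C(6,j)·(6−j)!.
Computing: 720 − 720 + 360 − 120 + 30 − 6 + 1 = 265.

265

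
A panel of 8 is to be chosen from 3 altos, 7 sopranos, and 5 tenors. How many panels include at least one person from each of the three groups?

Unrestricted: C(15,8) = 6435 ways to pick any 8 of the 15.
Selections missing a whole group: no altos → C(12,8) = 495; no sopranos → C(8,8) = 1; no tenors → C(10,8) = 45.
Add back selections omitting two groups (i.e. drawn from a single group): C(3,8) + C(7,8) + C(5,8) = 0.
By inclusion–exclusion: 6435 − 541 + 0 = 5894.

5894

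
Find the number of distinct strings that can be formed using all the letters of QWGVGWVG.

Letter multiplicities in QWGVGWVG: G×3, Q×1, V×2, W×2.
The number of distinct arrangements is 8!/(3!·2!·2!) = 40320/24 = 1680.

1680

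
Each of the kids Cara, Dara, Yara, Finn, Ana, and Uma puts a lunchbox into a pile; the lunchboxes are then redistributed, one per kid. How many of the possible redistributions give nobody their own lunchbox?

Count assignments avoiding every fixed point. For any j of the 6 kids fixed to their own lunchbox, the other 6−j can be arranged in (6−j)! ways.
By inclusion–exclusion this is Σ_{j=0}^{6} (−1)^j C(6,j)·(6−j)!.
Computing: 720 − 720 + 360 − 120 + 30 − 6 + 1 = 265.

265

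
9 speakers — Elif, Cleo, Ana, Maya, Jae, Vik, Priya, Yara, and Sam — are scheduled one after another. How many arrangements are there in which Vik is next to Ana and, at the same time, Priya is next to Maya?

Treat {Vik,Ana} as one block (2 orders) and {Priya,Maya} as another (2 orders).
That leaves 7 units to arrange: 2 × 2 × 7! = 4 × 5040 = 20160.

20160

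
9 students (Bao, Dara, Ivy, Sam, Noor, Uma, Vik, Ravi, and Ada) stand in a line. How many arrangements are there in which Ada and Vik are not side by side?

282240

There are 9! = 362880 arrangements in all. If Ada and Vik are adjacent, merging them into one block gives 2·(8)! = 80640 arrangements.
So 362880 − 80640 = 282240 arrangements keep them apart.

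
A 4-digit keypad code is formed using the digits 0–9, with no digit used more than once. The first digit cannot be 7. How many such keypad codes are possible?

4536

The first digit has 10−1 = 9 choices (anything except 7).
The remaining 3 digits are filled from the other 9 symbols without repetition: 9 × 8 × 7 = 504.
Total: 9 × 504 = 4536.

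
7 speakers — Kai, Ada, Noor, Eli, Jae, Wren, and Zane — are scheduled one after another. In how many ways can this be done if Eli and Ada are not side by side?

Of the 7! = 5040 arrangements, those with Eli and Ada adjacent number 2 × 6! = 1440 (treat the pair as a block with 2 internal orders).
Complementary counting: 5040 − 1440 = 3600.

3600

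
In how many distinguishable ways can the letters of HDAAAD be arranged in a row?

60

The 6 letters of HDAAAD have repeats: A appearing 3 times and D appearing twice.
Dividing 6! = 720 by 3!·2! = 12 for the repeated letters gives 60.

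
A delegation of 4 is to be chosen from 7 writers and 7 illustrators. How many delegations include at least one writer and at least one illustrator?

931

Total 4-person selections from all 14: C(14,4) = 1001.
Subtract selections that omit an entire group: no writers → C(7,4) = 35; no illustrators → C(7,4) = 35.
Both groups omitted at once is impossible, so 1001 − 70 = 931.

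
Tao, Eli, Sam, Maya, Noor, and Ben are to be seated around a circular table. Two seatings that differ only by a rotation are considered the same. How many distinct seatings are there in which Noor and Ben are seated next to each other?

48

Glue Noor and Ben into a block (2 internal orders). Seating 5 units around a circle gives (4)! arrangements.
So 2 × (4)! = 2 × 24 = 48.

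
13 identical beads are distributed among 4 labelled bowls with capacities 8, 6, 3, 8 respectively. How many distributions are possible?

198

Ignoring the caps, the number of non-negative solutions to x_1+…+x_4 = 13 is C(16,3) = 560.
Subtract solutions that violate a single cap (substitute x_i' = x_i − (cap_i+1)): x_1 ≥ 9 gives C(7,3) = 35; x_2 ≥ 7 gives C(9,3) = 84; x_3 ≥ 4 gives C(12,3) = 220; x_4 ≥ 9 gives C(7,3) = 35. Together 374.
Add back pairs where two caps are both exceeded: 0 + 1 + 0 + 10 + 0 + 1 = 12.
By inclusion–exclusion the count is 560 − 374 + 12 = 198.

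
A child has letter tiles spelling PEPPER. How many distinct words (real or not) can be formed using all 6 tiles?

60

Letter multiplicities in PEPPER: E×2, P×3, R×1.
Dividing 6! = 720 by 3!·2! = 12 for the repeated letters gives 60.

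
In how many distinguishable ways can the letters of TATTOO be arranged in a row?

Letter multiplicities in TATTOO: A×1, O×2, T×3.
So there are 6! / (3!·2!) = 60 distinguishable arrangements.

60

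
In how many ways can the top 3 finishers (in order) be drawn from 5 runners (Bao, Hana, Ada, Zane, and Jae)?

60

There are 5 choices for 1st place, 4 for 2nd, and 3 for 3rd.
That gives 5 × 4 × 3 = 60.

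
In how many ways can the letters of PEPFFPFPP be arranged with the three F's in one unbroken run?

Treat the 3 copies of F as a single block. The multiset to arrange is then {FFF, E, P, P, P, P, P}, 7 items in all.
That gives (7)!/(5!) = 42 arrangements.

42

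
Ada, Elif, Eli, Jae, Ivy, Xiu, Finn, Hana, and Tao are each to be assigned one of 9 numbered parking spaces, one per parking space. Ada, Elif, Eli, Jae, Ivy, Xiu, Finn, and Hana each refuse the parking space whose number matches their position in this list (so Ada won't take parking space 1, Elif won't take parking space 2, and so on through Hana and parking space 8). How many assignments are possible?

148329

Let Aᵢ (for 1 ≤ i ≤ 8) be the placements that put person i in their forbidden parking space. Any j of these fix j positions, leaving (9−j)! ways to fill the rest, and there are C(8,j) ways to pick which j.
By inclusion–exclusion, the number of valid placements is Σ_{j=0}^{8} (−1)^j C(8,j)·(9−j)!.
Computing: 362880 − 322560 + 141120 − 40320 + 8400 − 1344 + 168 − 16 + 1 = 148329.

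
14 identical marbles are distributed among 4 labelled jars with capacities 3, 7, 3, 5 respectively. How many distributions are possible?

33

Ignoring the caps, the number of non-negative solutions to x_1+…+x_4 = 14 is C(17,3) = 680.
Subtract solutions that violate a single cap (substitute x_i' = x_i − (cap_i+1)): x_1 ≥ 4 gives C(13,3) = 286; x_2 ≥ 8 gives C(9,3) = 84; x_3 ≥ 4 gives C(13,3) = 286; x_4 ≥ 6 gives C(11,3) = 165. Together 821.
Add back pairs where two caps are both exceeded: 10 + 84 + 35 + 10 + 1 + 35 = 175.
Subtract triples: 0 + 0 + 1 + 0 = 1.
By inclusion–exclusion the count is 680 − 821 + 175 − 1 = 33.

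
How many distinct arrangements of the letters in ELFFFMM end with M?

With the last slot taken by M, it remains to arrange the other 6 letters (ELFFFM).
Those 6 letters have F appearing 3 times, giving (6)!/(3!) = 120.

120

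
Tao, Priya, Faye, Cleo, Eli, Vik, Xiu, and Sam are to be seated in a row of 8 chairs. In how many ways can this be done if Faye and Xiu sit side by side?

10080

Place the 6 others and the Faye-Xiu pair as 7 objects in a line; the pair has 2 internal arrangements.
So the count is 2·(7)! = 10080.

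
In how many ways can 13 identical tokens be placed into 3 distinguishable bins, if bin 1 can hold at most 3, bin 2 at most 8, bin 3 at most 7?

By stars and bars, unrestricted non-negative solutions to x_1+…+x_3 = 13 number C(13+2,2) = 105.
Subtract solutions that violate a single cap (substitute x_i' = x_i − (cap_i+1)): x_1 ≥ 4 gives C(11,2) = 55; x_2 ≥ 9 gives C(6,2) = 15; x_3 ≥ 8 gives C(7,2) = 21. Together 91.
Add back pairs where two caps are both exceeded: 1 + 3 + 0 = 4.
By inclusion–exclusion the count is 105 − 91 + 4 = 18.

18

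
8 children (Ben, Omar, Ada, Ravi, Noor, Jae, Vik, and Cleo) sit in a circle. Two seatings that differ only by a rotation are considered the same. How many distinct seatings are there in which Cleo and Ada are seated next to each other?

Treat {Cleo, Ada} as one unit (2 internal orders) and seat the resulting 7 units around the table: (6)! circular arrangements.
So 2 × (6)! = 2 × 720 = 1440.

1440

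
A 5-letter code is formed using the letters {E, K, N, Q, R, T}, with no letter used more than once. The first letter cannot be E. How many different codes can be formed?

600

The first letter has 6−1 = 5 choices (anything except E).
The remaining 4 letters are filled from the other 5 symbols without repetition: 5 × 4 × 3 × 2 = 120.
Total: 5 × 120 = 600.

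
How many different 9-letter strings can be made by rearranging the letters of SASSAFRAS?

2520

SASSAFRAS has 9 letters with A appearing 3 times and S appearing 4 times.
Dividing 9! = 362880 by 4!·3! = 144 for the repeated letters gives 2520.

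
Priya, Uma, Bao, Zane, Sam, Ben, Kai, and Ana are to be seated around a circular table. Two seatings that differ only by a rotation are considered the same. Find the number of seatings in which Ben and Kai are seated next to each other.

1440

Glue Ben and Kai into a block (2 internal orders). Seating 7 units around a circle gives (6)! arrangements.
So 2 × (6)! = 2 × 720 = 1440.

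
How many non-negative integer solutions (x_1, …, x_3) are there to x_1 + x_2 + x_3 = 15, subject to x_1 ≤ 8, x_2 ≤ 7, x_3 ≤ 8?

Without the upper bounds there are C(17,2) = 136 ways to split 15 among 3 variables.
Subtract solutions that violate a single cap (substitute x_i' = x_i − (cap_i+1)): x_1 ≥ 9 gives C(8,2) = 28; x_2 ≥ 8 gives C(9,2) = 36; x_3 ≥ 9 gives C(8,2) = 28. Together 92.
No two caps can be exceeded simultaneously, so the pair terms are all 0.
By inclusion–exclusion the count is 136 − 92 + 0 = 44.

44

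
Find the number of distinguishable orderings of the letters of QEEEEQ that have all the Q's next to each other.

Treat the 2 copies of Q as a single block. The multiset to arrange is then {QQ, E, E, E, E}, 5 items in all.
That gives (5)!/(4!) = 5 arrangements.

5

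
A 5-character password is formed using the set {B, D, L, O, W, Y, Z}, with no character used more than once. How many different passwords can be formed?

This is a permutation of 5 out of 7: P(7,5) = 7!/2!.
That product is 7 × 6 × 5 × 4 × 3 = 2520.

2520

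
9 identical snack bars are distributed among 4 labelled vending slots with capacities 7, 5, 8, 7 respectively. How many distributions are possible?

191

Ignoring the caps, the number of non-negative solutions to x_1+…+x_4 = 9 is C(12,3) = 220.
Subtract solutions that violate a single cap (substitute x_i' = x_i − (cap_i+1)): x_1 ≥ 8 gives C(4,3) = 4; x_2 ≥ 6 gives C(6,3) = 20; x_3 ≥ 9 gives C(3,3) = 1; x_4 ≥ 8 gives C(4,3) = 4. Together 29.
No two caps can be exceeded simultaneously, so the pair terms are all 0.
By inclusion–exclusion the count is 220 − 29 + 0 = 191.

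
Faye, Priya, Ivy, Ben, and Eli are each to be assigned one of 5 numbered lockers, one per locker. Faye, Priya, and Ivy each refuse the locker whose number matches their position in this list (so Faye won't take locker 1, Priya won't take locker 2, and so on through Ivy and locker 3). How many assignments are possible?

64

Let Aᵢ (for i ∈ {1, 2, 3}) be the placements that put person i in their forbidden locker. Any j of these fix j positions, leaving (5−j)! ways to fill the rest, and there are C(3,j) ways to pick which j.
By inclusion–exclusion, the number of valid placements is Σ_{j=0}^{3} (−1)^j C(3,j)·(5−j)!.
Computing: 120 − 72 + 18 − 2 = 64.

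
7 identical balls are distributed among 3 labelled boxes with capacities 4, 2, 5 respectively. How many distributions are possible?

12

By stars and bars, unrestricted non-negative solutions to x_1+…+x_3 = 7 number C(7+2,2) = 36.
Subtract solutions that violate a single cap (substitute x_i' = x_i − (cap_i+1)): x_1 ≥ 5 gives C(4,2) = 6; x_2 ≥ 3 gives C(6,2) = 15; x_3 ≥ 6 gives C(3,2) = 3. Together 24.
No two caps can be exceeded simultaneously, so the pair terms are all 0.
By inclusion–exclusion the count is 36 − 24 + 0 = 12.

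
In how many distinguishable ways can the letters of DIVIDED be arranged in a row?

DIVIDED has 7 letters with D appearing 3 times and I appearing twice.
So there are 7! / (3!·2!) = 420 distinguishable arrangements.

420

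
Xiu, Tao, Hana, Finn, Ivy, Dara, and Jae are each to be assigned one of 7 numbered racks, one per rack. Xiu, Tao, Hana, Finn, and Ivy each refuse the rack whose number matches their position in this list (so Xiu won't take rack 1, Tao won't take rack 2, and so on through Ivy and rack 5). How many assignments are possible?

Let Aᵢ (for 1 ≤ i ≤ 5) be the placements that put person i in their forbidden rack. Any j of these fix j positions, leaving (7−j)! ways to fill the rest, and there are C(5,j) ways to pick which j.
By inclusion–exclusion, the number of valid placements is Σ_{j=0}^{5} (−1)^j C(5,j)·(7−j)!.
Computing: 5040 − 3600 + 1200 − 240 + 30 − 2 = 2428.

2428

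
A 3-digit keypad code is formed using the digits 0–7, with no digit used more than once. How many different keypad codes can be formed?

336

This is a permutation of 3 out of 8: P(8,3) = 8!/5!.
8 × 7 × 6 = 336.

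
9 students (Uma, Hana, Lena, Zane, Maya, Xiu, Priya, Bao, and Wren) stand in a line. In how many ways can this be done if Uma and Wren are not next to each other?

Of the 9! = 362880 arrangements, those with Uma and Wren adjacent number 2 × 8! = 80640 (treat the pair as a block with 2 internal orders).
So 362880 − 80640 = 282240 arrangements keep them apart.

282240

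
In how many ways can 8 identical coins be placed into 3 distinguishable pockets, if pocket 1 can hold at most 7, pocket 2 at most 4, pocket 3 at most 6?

31

Without the upper bounds there are C(10,2) = 45 ways to split 8 among 3 pockets.
Subtract solutions that violate a single cap (substitute x_i' = x_i − (cap_i+1)): x_1 ≥ 8 gives C(2,2) = 1; x_2 ≥ 5 gives C(5,2) = 10; x_3 ≥ 7 gives C(3,2) = 3. Together 14.
No two caps can be exceeded simultaneously, so the pair terms are all 0.
By inclusion–exclusion the count is 45 − 14 + 0 = 31.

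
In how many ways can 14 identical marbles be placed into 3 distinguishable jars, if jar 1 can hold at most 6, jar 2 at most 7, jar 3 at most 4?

10

Without the upper bounds there are C(16,2) = 120 ways to split 14 among 3 jars.
Subtract solutions that violate a single cap (substitute x_i' = x_i − (cap_i+1)): x_1 ≥ 7 gives C(9,2) = 36; x_2 ≥ 8 gives C(8,2) = 28; x_3 ≥ 5 gives C(11,2) = 55. Together 119.
Add back pairs where two caps are both exceeded: 0 + 6 + 3 = 9.
By inclusion–exclusion the count is 120 − 119 + 9 = 10.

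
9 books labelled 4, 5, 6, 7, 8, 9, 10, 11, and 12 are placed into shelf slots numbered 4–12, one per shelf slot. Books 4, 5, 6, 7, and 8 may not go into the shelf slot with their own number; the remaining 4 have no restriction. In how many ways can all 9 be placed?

Let Aᵢ (for 4 ≤ i ≤ 8) be the placements that put book i in its forbidden shelf slot. Any j of these fix j positions, leaving (9−j)! ways to fill the rest, and there are C(5,j) ways to pick which j.
By inclusion–exclusion, the number of valid placements is Σ_{j=0}^{5} (−1)^j C(5,j)·(9−j)!.
Computing: 362880 − 201600 + 50400 − 7200 + 600 − 24 = 205056.

205056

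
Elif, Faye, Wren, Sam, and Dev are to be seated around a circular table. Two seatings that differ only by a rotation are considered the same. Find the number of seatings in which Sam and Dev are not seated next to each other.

12

All circular seatings of 5 people number (4)! = 24.
Those with Sam next to Dev: fuse the pair into one unit and seat 4 units around a circle — 2·(3)! = 12.
Subtracting, 24 − 12 = 12.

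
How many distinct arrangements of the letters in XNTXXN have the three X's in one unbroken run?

Treat the 3 copies of X as a single block. The multiset to arrange is then {XXX, N, N, T}, 4 items in all.
That gives (4)!/(2!) = 12 arrangements.

12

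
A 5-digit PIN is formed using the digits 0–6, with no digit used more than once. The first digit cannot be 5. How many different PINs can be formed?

2160

The first digit has 7−1 = 6 choices (anything except 5).
The remaining 4 digits are filled from the other 6 symbols without repetition: 6 × 5 × 4 × 3 = 360.
Total: 6 × 360 = 2160.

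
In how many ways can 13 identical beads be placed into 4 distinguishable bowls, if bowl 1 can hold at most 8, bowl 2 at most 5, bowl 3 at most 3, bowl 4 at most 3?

By stars and bars, unrestricted non-negative solutions to x_1+…+x_4 = 13 number C(13+3,3) = 560.
Subtract solutions that violate a single cap (substitute x_i' = x_i − (cap_i+1)): x_1 ≥ 9 gives C(7,3) = 35; x_2 ≥ 6 gives C(10,3) = 120; x_3 ≥ 4 gives C(12,3) = 220; x_4 ≥ 4 gives C(12,3) = 220. Together 595.
Add back pairs where two caps are both exceeded: 0 + 1 + 1 + 20 + 20 + 56 = 98.
By inclusion–exclusion the count is 560 − 595 + 98 = 63.

63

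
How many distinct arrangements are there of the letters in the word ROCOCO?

Letter multiplicities in ROCOCO: C×2, O×3, R×1.
Dividing 6! = 720 by 3!·2! = 12 for the repeated letters gives 60.

60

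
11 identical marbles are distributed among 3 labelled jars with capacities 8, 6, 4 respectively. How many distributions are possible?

Ignoring the caps, the number of non-negative solutions to x_1+…+x_3 = 11 is C(13,2) = 78.
Subtract solutions that violate a single cap (substitute x_i' = x_i − (cap_i+1)): x_1 ≥ 9 gives C(4,2) = 6; x_2 ≥ 7 gives C(6,2) = 15; x_3 ≥ 5 gives C(8,2) = 28. Together 49.
No two caps can be exceeded simultaneously, so the pair terms are all 0.
By inclusion–exclusion the count is 78 − 49 + 0 = 29.

29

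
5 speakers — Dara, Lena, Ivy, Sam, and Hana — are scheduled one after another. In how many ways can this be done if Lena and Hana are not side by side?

72

There are 5! = 120 arrangements in all. If Lena and Hana are adjacent, merging them into one block gives 2·(4)! = 48 arrangements.
So 120 − 48 = 72 arrangements keep them apart.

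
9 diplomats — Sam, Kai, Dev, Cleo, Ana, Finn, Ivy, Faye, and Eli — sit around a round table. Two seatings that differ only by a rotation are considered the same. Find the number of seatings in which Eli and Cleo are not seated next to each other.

Without the restriction there are (8)! = 40320 seatings.
Seatings with Eli beside Cleo: treat them as a block with 2 internal orders, giving 2 × (7)! = 10080.
Subtracting, 40320 − 10080 = 30240.

30240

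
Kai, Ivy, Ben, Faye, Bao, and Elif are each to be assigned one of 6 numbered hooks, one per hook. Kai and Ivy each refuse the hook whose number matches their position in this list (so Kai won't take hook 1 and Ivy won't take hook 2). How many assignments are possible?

Let Aᵢ (for i ∈ {1, 2}) be the placements that put person i in their forbidden hook. Any j of these fix j positions, leaving (6−j)! ways to fill the rest, and there are C(2,j) ways to pick which j.
By inclusion–exclusion, the number of valid placements is Σ_{j=0}^{2} (−1)^j C(2,j)·(6−j)!.
Computing: 720 − 240 + 24 = 504.

504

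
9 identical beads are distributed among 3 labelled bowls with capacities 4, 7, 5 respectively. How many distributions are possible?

27

By stars and bars, unrestricted non-negative solutions to x_1+…+x_3 = 9 number C(9+2,2) = 55.
Subtract solutions that violate a single cap (substitute x_i' = x_i − (cap_i+1)): x_1 ≥ 5 gives C(6,2) = 15; x_2 ≥ 8 gives C(3,2) = 3; x_3 ≥ 6 gives C(5,2) = 10. Together 28.
No two caps can be exceeded simultaneously, so the pair terms are all 0.
By inclusion–exclusion the count is 55 − 28 + 0 = 27.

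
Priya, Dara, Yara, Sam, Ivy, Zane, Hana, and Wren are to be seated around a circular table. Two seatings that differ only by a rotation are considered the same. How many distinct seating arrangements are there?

Seat Priya anywhere (absorbing the rotational symmetry), then permute the other 7: (7)! = 5040.

5040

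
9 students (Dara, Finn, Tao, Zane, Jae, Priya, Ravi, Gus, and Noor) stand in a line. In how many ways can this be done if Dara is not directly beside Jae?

282240

There are 9! = 362880 arrangements in all. If Dara and Jae are adjacent, merging them into one block gives 2·(8)! = 80640 arrangements.
So 362880 − 80640 = 282240 arrangements keep them apart.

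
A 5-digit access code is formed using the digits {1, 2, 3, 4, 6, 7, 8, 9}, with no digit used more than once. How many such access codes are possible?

6720

With no repetition, fill the 5 digits in order: 8 choices, then 7, down to 4.
That product is 8 × 7 × 6 × 5 × 4 = 6720.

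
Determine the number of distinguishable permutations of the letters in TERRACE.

1260

TERRACE has 7 letters with E appearing twice and R appearing twice.
The number of distinct arrangements is 7!/(2!·2!) = 5040/4 = 1260.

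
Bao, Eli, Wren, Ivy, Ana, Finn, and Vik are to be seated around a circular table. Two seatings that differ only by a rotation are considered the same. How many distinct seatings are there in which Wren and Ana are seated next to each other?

240

Glue Wren and Ana into a block (2 internal orders). Seating 6 units around a circle gives (5)! arrangements.
So 2 × (5)! = 2 × 120 = 240.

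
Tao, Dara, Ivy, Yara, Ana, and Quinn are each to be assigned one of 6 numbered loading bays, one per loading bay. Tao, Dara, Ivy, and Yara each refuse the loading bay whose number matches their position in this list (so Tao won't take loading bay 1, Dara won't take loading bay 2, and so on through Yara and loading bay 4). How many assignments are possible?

362

Let Aᵢ (for 1 ≤ i ≤ 4) be the placements that put person i in their forbidden loading bay. Any j of these fix j positions, leaving (6−j)! ways to fill the rest, and there are C(4,j) ways to pick which j.
By inclusion–exclusion, the number of valid placements is Σ_{j=0}^{4} (−1)^j C(4,j)·(6−j)!.
Computing: 720 − 480 + 144 − 24 + 2 = 362.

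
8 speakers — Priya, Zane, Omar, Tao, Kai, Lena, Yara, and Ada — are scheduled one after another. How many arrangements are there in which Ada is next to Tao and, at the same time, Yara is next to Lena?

2880

Treat {Ada,Tao} as one block (2 orders) and {Yara,Lena} as another (2 orders).
That leaves 6 units to arrange: 2 × 2 × 6! = 4 × 720 = 2880.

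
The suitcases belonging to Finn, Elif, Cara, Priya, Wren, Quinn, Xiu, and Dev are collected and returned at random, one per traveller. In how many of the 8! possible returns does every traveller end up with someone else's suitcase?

14833

Let Aᵢ be the assignments in which traveller i gets their own suitcase. We want the size of the complement of A₁∪…∪A_8.
By inclusion–exclusion this is Σ_{j=0}^{8} (−1)^j C(8,j)·(8−j)!.
Computing: 40320 − 40320 + 20160 − 6720 + 1680 − 336 + 56 − 8 + 1 = 14833.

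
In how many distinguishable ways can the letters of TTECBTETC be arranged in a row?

3780

Letter multiplicities in TTECBTETC: B×1, C×2, E×2, T×4.
The number of distinct arrangements is 9!/(4!·2!·2!) = 362880/96 = 3780.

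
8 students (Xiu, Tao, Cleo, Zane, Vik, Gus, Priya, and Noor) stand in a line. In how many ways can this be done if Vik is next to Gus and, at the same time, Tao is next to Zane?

2880

Treat {Vik,Gus} as one block (2 orders) and {Tao,Zane} as another (2 orders).
That leaves 6 units to arrange: 2 × 2 × 6! = 4 × 720 = 2880.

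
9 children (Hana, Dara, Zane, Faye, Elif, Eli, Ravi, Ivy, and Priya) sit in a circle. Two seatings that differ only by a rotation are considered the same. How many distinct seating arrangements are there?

40320

Seat Hana anywhere (absorbing the rotational symmetry), then permute the other 8: (8)! = 40320.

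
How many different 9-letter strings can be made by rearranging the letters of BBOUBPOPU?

7560

BBOUBPOPU has 9 letters with B appearing 3 times, O appearing twice, P appearing twice, and U appearing twice.
Dividing 9! = 362880 by 3!·2!·2!·2! = 48 for the repeated letters gives 7560.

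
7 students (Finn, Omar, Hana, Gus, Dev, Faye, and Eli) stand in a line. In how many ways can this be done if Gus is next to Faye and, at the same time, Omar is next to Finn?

480

Treat {Gus,Faye} as one block (2 orders) and {Omar,Finn} as another (2 orders).
That leaves 5 units to arrange: 2 × 2 × 5! = 4 × 120 = 480.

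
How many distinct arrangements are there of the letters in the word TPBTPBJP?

1680

The 8 letters of TPBTPBJP have repeats: B appearing twice, P appearing 3 times, and T appearing twice.
So there are 8! / (3!·2!·2!) = 1680 distinguishable arrangements.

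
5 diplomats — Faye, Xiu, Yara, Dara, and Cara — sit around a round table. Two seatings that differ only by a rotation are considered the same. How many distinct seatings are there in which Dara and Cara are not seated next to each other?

12

Without the restriction there are (4)! = 24 seatings.
Seatings with Dara beside Cara: treat them as a block with 2 internal orders, giving 2 × (3)! = 12.
Subtracting, 24 − 12 = 12.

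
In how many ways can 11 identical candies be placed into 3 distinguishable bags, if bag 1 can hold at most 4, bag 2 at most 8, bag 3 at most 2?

Ignoring the caps, the number of non-negative solutions to x_1+…+x_3 = 11 is C(13,2) = 78.
Subtract solutions that violate a single cap (substitute x_i' = x_i − (cap_i+1)): x_1 ≥ 5 gives C(8,2) = 28; x_2 ≥ 9 gives C(4,2) = 6; x_3 ≥ 3 gives C(10,2) = 45. Together 79.
Add back pairs where two caps are both exceeded: 0 + 10 + 0 = 10.
By inclusion–exclusion the count is 78 − 79 + 10 = 9.

9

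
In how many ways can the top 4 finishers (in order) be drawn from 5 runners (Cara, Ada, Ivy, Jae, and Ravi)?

There are 5 choices for 1st place, 4 for 2nd, and so on down to 2 for position 4.
That gives 5 × 4 × 3 × 2 = 120.

120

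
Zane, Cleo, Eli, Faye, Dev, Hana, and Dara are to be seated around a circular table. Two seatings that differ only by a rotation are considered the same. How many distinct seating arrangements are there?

Around a circle, 7 distinct people have 7!/7 = (6)! = 720 rotationally distinct seatings.

720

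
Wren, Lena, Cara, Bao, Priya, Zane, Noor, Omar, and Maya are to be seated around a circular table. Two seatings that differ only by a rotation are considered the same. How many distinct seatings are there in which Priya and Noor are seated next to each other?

10080

Glue Priya and Noor into a block (2 internal orders). Seating 8 units around a circle gives (7)! arrangements.
So 2 × (7)! = 2 × 5040 = 10080.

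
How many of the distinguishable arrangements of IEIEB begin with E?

Fix E in the first position and arrange the remaining 4 letters.
Those 4 letters have I appearing twice, giving (4)!/(2!) = 12.

12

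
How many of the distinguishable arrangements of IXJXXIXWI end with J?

280

Fix J in the last position and arrange the remaining 8 letters.
Those 8 letters have I appearing 3 times and X appearing 4 times, giving (8)!/(4!·3!) = 280.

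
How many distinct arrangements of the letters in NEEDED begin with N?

10

With the first slot taken by N, it remains to arrange the other 5 letters (EEDED).
Those 5 letters have D appearing twice and E appearing 3 times, giving (5)!/(3!·2!) = 10.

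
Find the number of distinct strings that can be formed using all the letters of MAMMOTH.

840

MAMMOTH has 7 letters with M appearing 3 times.
Dividing 7! = 5040 by 3! = 6 for the repeated letters gives 840.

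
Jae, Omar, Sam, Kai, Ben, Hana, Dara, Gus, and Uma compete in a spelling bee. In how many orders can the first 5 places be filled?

15120

This is an ordered selection of 5 from 9: P(9,5).
That gives 9 × 8 × 7 × 6 × 5 = 15120.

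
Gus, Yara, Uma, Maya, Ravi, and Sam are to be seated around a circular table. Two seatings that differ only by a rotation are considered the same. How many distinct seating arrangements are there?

120

Around a circle, 6 distinct people have 6!/6 = (5)! = 120 rotationally distinct seatings.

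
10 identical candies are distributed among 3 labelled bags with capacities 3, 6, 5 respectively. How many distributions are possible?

14

Without the upper bounds there are C(12,2) = 66 ways to split 10 among 3 bags.
Subtract solutions that violate a single cap (substitute x_i' = x_i − (cap_i+1)): x_1 ≥ 4 gives C(8,2) = 28; x_2 ≥ 7 gives C(5,2) = 10; x_3 ≥ 6 gives C(6,2) = 15. Together 53.
Add back pairs where two caps are both exceeded: 0 + 1 + 0 = 1.
By inclusion–exclusion the count is 66 − 53 + 1 = 14.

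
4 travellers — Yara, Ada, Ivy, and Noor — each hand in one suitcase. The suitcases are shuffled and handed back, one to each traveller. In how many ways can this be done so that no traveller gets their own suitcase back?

9

Let Aᵢ be the assignments in which traveller i gets their own suitcase. We want the size of the complement of A₁∪…∪A_4.
By inclusion–exclusion this is Σ_{j=0}^{4} (−1)^j C(4,j)·(4−j)!.
Computing: 24 − 24 + 12 − 4 + 1 = 9.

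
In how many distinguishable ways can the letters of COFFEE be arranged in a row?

180

The 6 letters of COFFEE have repeats: E appearing twice and F appearing twice.
Dividing 6! = 720 by 2!·2! = 4 for the repeated letters gives 180.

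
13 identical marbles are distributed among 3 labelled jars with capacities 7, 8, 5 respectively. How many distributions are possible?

33

Without the upper bounds there are C(15,2) = 105 ways to split 13 among 3 jars.
Subtract solutions that violate a single cap (substitute x_i' = x_i − (cap_i+1)): x_1 ≥ 8 gives C(7,2) = 21; x_2 ≥ 9 gives C(6,2) = 15; x_3 ≥ 6 gives C(9,2) = 36. Together 72.
No two caps can be exceeded simultaneously, so the pair terms are all 0.
By inclusion–exclusion the count is 105 − 72 + 0 = 33.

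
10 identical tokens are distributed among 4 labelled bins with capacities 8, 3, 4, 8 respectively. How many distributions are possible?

142

Without the upper bounds there are C(13,3) = 286 ways to split 10 among 4 bins.
Subtract solutions that violate a single cap (substitute x_i' = x_i − (cap_i+1)): x_1 ≥ 9 gives C(4,3) = 4; x_2 ≥ 4 gives C(9,3) = 84; x_3 ≥ 5 gives C(8,3) = 56; x_4 ≥ 9 gives C(4,3) = 4. Together 148.
Add back pairs where two caps are both exceeded: 0 + 0 + 0 + 4 + 0 + 0 = 4.
By inclusion–exclusion the count is 286 − 148 + 4 = 142.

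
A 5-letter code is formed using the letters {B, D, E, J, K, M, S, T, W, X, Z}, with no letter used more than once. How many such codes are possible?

With no repetition, fill the 5 letters in order: 11 choices, then 10, down to 7.
That product is 11 × 10 × 9 × 8 × 7 = 55440.

55440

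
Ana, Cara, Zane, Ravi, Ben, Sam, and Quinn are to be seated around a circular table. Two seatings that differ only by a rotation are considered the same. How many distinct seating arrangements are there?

720

Fix one person's seat to break rotational symmetry; the remaining 6 people can be arranged in (6)! = 720 ways.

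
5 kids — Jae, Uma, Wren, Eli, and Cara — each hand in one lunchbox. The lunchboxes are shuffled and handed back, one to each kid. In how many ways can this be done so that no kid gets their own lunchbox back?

44

Let Aᵢ be the assignments in which kid i gets their own lunchbox. We want the size of the complement of A₁∪…∪A_5.
By inclusion–exclusion this is Σ_{j=0}^{5} (−1)^j C(5,j)·(5−j)!.
Computing: 120 − 120 + 60 − 20 + 5 − 1 = 44.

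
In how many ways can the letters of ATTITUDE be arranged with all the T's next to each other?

Treat the 3 copies of T as a single block. The multiset to arrange is then {TTT, A, D, E, I, U}, 6 items in all.
All 6 items are distinct, so there are (6)! = 720 arrangements.

720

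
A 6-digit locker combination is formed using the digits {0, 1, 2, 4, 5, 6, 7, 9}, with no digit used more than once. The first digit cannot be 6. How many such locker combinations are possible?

The first digit has 8−1 = 7 choices (anything except 6).
The remaining 5 digits are filled from the other 7 symbols without repetition: 7 × 6 × 5 × 4 × 3 = 2520.
Total: 7 × 2520 = 17640.

17640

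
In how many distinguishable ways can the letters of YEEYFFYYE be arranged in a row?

Letter multiplicities in YEEYFFYYE: E×3, F×2, Y×4.
So there are 9! / (4!·3!·2!) = 1260 distinguishable arrangements.

1260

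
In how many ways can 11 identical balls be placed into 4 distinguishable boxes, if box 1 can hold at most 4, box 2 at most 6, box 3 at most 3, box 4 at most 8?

By stars and bars, unrestricted non-negative solutions to x_1+…+x_4 = 11 number C(11+3,3) = 364.
Subtract solutions that violate a single cap (substitute x_i' = x_i − (cap_i+1)): x_1 ≥ 5 gives C(9,3) = 84; x_2 ≥ 7 gives C(7,3) = 35; x_3 ≥ 4 gives C(10,3) = 120; x_4 ≥ 9 gives C(5,3) = 10. Together 249.
Add back pairs where two caps are both exceeded: 0 + 10 + 0 + 1 + 0 + 0 = 11.
By inclusion–exclusion the count is 364 − 249 + 11 = 126.

126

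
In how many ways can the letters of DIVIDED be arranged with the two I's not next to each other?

300

Total arrangements of DIVIDED: 7!/(3!·2!) = 420.
Arrangements with the I's together: treat II as one letter, giving (6)!/(3!) = 120.
Subtracting, 420 − 120 = 300 arrangements keep the I's apart.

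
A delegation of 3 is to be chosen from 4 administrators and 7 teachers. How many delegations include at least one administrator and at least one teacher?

With no constraint there are C(11,3) = 165 possible selections.
Selections missing a whole group: no administrators → C(7,3) = 35; no teachers → C(4,3) = 4.
Both groups omitted at once is impossible, so 165 − 39 = 126.

126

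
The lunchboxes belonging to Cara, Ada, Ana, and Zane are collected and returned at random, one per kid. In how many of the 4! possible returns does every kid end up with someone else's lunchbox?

Count assignments avoiding every fixed point. For any j of the 4 kids fixed to their own lunchbox, the other 4−j can be arranged in (4−j)! ways.
By inclusion–exclusion this is Σ_{j=0}^{4} (−1)^j C(4,j)·(4−j)!.
Computing: 24 − 24 + 12 − 4 + 1 = 9.

9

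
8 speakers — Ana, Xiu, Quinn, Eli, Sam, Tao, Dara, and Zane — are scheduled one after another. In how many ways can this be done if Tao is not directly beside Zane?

Of the 8! = 40320 arrangements, those with Tao and Zane adjacent number 2 × 7! = 10080 (treat the pair as a block with 2 internal orders).
So 40320 − 10080 = 30240 arrangements keep them apart.

30240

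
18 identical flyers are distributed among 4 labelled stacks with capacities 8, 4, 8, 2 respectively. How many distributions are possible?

31

Without the upper bounds there are C(21,3) = 1330 ways to split 18 among 4 stacks.
Subtract solutions that violate a single cap (substitute x_i' = x_i − (cap_i+1)): x_1 ≥ 9 gives C(12,3) = 220; x_2 ≥ 5 gives C(16,3) = 560; x_3 ≥ 9 gives C(12,3) = 220; x_4 ≥ 3 gives C(18,3) = 816. Together 1816.
Add back pairs where two caps are both exceeded: 35 + 1 + 84 + 35 + 286 + 84 = 525.
Subtract triples: 0 + 4 + 0 + 4 = 8.
By inclusion–exclusion the count is 1330 − 1816 + 525 − 8 = 31.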